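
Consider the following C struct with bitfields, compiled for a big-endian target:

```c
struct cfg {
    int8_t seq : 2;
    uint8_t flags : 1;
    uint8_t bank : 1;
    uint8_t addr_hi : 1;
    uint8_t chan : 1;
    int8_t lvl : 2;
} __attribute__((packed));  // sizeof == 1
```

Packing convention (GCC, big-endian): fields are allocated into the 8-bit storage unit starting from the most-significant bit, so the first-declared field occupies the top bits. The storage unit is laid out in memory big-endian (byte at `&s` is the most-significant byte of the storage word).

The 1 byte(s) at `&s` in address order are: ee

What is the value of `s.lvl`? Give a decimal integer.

[0]=0xee (big-endian) → word 0xee
seq:2 @ bit 6 → (0xee>>6)&0x3 = 0x3
flags:1 @ bit 5 → (0xee>>5)&0x1 = 0x1
bank:1 @ bit 4 → (0xee>>4)&0x1 = 0x0
addr_hi:1 @ bit 3 → (0xee>>3)&0x1 = 0x1
chan:1 @ bit 2 → (0xee>>2)&0x1 = 0x1
lvl:2 @ bit 0 → (0xee>>0)&0x3 = 0x2  ←
lvl signed 2b, MSB=1: 2 - 4 = -2

-2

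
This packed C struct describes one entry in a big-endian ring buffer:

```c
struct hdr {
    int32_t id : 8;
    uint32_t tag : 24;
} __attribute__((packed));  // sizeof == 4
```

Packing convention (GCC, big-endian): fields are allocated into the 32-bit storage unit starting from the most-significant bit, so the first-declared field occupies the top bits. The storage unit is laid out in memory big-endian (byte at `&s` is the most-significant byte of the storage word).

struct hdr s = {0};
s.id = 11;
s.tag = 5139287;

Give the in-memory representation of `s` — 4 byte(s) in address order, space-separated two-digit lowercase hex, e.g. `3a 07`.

id (8b) val=11 bits=0xb at bit 24: 0x0b000000
tag (24b) val=5139287 bits=0x4e6b57 at bit 0: 0x0b4e6b57
word = 0x0b4e6b57 → big-endian bytes:
  [0]=0x0b  [1]=0x4e  [2]=0x6b  [3]=0x57

0b 4e 6b 57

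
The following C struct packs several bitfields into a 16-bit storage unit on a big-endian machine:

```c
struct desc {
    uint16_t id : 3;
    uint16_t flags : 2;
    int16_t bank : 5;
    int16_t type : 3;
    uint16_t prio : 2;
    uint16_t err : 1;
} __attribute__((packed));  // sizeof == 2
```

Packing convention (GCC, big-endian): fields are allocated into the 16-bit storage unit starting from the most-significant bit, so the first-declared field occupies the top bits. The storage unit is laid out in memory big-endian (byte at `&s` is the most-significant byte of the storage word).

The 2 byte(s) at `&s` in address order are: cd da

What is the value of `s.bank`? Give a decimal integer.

-9

[0]=0xcd [1]=0xda (big-endian) → word 0xcdda
id:3 @ bit 13 → (0xcdda>>13)&0x7 = 0x6
flags:2 @ bit 11 → (0xcdda>>11)&0x3 = 0x1
bank:5 @ bit 6 → (0xcdda>>6)&0x1f = 0x17  ←
type:3 @ bit 3 → (0xcdda>>3)&0x7 = 0x3
prio:2 @ bit 1 → (0xcdda>>1)&0x3 = 0x1
err:1 @ bit 0 → (0xcdda>>0)&0x1 = 0x0
bank signed 5b, MSB=1: 23 - 32 = -9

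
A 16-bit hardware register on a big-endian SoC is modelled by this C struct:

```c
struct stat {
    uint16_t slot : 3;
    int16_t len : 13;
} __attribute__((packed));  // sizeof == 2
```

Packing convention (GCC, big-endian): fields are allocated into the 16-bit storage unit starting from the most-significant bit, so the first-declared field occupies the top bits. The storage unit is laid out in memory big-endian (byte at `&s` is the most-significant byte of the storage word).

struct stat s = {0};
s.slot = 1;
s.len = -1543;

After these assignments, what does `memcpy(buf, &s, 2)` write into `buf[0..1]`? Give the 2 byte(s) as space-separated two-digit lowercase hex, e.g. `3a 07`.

39 f9

slot (3b) val=1 bits=0x1 at bit 13: 0x2000
len (13b) val=-1543 bits=0x19f9 at bit 0: 0x39f9
word = 0x39f9 → big-endian bytes:
  [0]=0x39  [1]=0xf9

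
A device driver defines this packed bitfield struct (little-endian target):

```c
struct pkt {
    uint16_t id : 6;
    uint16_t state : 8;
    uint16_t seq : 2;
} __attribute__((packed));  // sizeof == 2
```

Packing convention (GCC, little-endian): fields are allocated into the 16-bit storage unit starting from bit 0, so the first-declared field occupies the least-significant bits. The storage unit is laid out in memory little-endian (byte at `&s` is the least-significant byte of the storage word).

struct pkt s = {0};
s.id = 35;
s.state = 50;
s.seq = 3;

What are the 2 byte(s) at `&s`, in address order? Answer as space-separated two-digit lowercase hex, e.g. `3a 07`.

[0+:6] id=35 & 0x3f = 0x23; word=0x0023
[6+:8] state=50 & 0xff = 0x32; word=0x0ca3
[14+:2] seq=3 & 0x3 = 0x3; word=0xcca3
word = 0xcca3 → little-endian bytes:
  [0]=0xa3  [1]=0xcc

a3 cc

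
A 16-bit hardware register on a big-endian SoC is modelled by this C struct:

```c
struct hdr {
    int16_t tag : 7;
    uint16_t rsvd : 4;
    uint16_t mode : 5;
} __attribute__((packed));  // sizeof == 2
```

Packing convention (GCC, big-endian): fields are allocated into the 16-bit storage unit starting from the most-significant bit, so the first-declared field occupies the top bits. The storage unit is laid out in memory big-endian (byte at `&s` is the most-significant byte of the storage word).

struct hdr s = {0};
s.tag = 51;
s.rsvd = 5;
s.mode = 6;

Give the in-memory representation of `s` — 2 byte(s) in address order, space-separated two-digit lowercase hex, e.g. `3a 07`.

66 a6

[9+:7] tag=51 & 0x7f = 0x33; word=0x6600
[5+:4] rsvd=5 & 0xf = 0x5; word=0x66a0
[0+:5] mode=6 & 0x1f = 0x6; word=0x66a6
word = 0x66a6 → big-endian bytes:
  [0]=0x66  [1]=0xa6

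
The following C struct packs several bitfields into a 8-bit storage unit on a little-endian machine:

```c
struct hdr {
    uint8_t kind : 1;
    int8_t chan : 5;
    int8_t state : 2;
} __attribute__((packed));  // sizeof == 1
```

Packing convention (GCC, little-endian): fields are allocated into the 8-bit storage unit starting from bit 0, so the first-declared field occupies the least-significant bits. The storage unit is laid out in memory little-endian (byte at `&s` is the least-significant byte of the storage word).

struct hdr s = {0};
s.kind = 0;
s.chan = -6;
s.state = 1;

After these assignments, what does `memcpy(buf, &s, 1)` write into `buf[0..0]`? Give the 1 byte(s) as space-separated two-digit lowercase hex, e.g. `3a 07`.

74

kind:1 = 0 → 0x0 << 0 → word 0x00
chan:5 = -6 → 0x1a << 1 → word 0x34
state:2 = 1 → 0x1 << 6 → word 0x74
word = 0x74 → little-endian bytes:
  [0]=0x74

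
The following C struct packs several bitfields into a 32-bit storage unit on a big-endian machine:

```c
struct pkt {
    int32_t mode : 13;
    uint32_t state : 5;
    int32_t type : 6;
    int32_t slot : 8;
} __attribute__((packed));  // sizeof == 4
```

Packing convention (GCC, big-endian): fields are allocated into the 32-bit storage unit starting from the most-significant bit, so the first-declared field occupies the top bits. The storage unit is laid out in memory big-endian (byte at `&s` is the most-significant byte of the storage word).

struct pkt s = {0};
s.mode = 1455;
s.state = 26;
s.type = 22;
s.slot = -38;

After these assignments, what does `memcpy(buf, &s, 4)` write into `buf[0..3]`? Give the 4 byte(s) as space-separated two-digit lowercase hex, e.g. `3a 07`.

mode (13b) val=1455 bits=0x5af at bit 19: 0x2d780000
state (5b) val=26 bits=0x1a at bit 14: 0x2d7e8000
type (6b) val=22 bits=0x16 at bit 8: 0x2d7e9600
slot (8b) val=-38 bits=0xda at bit 0: 0x2d7e96da
word = 0x2d7e96da → big-endian bytes:
  [0]=0x2d  [1]=0x7e  [2]=0x96  [3]=0xda

2d 7e 96 da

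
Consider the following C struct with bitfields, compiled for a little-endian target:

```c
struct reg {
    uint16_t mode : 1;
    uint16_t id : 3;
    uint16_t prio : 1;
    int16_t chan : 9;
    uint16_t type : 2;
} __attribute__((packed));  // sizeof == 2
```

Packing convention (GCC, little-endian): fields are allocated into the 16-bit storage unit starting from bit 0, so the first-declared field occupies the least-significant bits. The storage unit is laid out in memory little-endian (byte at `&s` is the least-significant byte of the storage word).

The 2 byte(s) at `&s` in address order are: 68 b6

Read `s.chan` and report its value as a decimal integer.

[0]=0x68 [1]=0xb6 (little-endian) → word 0xb668
mode:1 @ bit 0 → (0xb668>>0)&0x1 = 0x0
id:3 @ bit 1 → (0xb668>>1)&0x7 = 0x4
prio:1 @ bit 4 → (0xb668>>4)&0x1 = 0x0
chan:9 @ bit 5 → (0xb668>>5)&0x1ff = 0x1b3  ←
type:2 @ bit 14 → (0xb668>>14)&0x3 = 0x2
chan signed 9b, MSB=1: 435 - 512 = -77

-77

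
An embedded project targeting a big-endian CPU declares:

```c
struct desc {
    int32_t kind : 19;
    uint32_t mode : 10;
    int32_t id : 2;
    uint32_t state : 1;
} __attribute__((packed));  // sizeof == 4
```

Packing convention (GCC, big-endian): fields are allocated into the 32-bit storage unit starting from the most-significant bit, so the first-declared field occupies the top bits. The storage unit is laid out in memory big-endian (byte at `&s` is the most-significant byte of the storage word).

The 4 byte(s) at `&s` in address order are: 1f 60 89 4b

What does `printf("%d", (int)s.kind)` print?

[0]=0x1f [1]=0x60 [2]=0x89 [3]=0x4b (big-endian) → word 0x1f60894b
kind:19 @ bit 13 → (0x1f60894b>>13)&0x7ffff = 0xfb04  ←
mode:10 @ bit 3 → (0x1f60894b>>3)&0x3ff = 0x129
id:2 @ bit 1 → (0x1f60894b>>1)&0x3 = 0x1
state:1 @ bit 0 → (0x1f60894b>>0)&0x1 = 0x1
kind signed 19b, MSB=0: value = 64260

64260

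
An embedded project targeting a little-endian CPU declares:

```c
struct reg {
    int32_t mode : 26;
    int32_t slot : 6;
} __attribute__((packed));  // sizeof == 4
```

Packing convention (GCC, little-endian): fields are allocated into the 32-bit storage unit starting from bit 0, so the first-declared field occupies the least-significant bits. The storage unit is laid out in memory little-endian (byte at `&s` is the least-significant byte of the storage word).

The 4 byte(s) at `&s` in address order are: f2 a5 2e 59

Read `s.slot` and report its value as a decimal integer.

22

[0]=0xf2 [1]=0xa5 [2]=0x2e [3]=0x59 (little-endian) → word 0x592ea5f2
mode [0+:26] = (word>>0) & 0x3ffffff = 19834354
slot [26+:6] = (word>>26) & 0x3f = 22  ←
slot signed 6b, MSB=0: value = 22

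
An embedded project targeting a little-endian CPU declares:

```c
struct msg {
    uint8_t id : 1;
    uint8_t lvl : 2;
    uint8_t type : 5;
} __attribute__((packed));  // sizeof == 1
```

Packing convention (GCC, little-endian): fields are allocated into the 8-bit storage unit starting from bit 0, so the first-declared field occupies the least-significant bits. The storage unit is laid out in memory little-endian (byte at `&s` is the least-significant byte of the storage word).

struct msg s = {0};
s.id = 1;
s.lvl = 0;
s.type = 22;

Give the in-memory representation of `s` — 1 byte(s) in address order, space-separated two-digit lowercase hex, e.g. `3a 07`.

b1

id:1 = 1 → 0x1 << 0 → word 0x01
lvl:2 = 0 → 0x0 << 1 → word 0x01
type:5 = 22 → 0x16 << 3 → word 0xb1
word = 0xb1 → little-endian bytes:
  [0]=0xb1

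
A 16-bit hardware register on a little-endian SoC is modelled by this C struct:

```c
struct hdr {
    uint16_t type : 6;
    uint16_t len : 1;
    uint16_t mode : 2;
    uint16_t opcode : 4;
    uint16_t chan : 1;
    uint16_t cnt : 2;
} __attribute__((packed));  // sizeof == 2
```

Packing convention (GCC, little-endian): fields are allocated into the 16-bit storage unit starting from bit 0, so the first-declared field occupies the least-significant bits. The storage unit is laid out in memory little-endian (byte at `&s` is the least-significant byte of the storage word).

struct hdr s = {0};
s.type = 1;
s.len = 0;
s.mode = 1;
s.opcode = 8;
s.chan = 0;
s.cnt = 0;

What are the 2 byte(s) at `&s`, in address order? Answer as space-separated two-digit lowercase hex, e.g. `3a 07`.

type (6b) val=1 bits=0x1 at bit 0: 0x0001
len (1b) val=0 bits=0x0 at bit 6: 0x0001
mode (2b) val=1 bits=0x1 at bit 7: 0x0081
opcode (4b) val=8 bits=0x8 at bit 9: 0x1081
chan (1b) val=0 bits=0x0 at bit 13: 0x1081
cnt (2b) val=0 bits=0x0 at bit 14: 0x1081
word = 0x1081 → little-endian bytes:
  [0]=0x81  [1]=0x10

81 10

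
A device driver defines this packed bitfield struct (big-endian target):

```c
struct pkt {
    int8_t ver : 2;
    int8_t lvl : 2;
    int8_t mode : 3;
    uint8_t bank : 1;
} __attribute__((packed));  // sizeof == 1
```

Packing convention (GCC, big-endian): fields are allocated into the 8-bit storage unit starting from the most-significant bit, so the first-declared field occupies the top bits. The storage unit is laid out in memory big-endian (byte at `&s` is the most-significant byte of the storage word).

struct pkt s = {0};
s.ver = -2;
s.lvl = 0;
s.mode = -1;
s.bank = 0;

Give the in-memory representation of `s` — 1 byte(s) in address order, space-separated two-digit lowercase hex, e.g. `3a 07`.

[6+:2] ver=-2 & 0x3 = 0x2; word=0x80
[4+:2] lvl=0 & 0x3 = 0x0; word=0x80
[1+:3] mode=-1 & 0x7 = 0x7; word=0x8e
[0+:1] bank=0 & 0x1 = 0x0; word=0x8e
word = 0x8e → big-endian bytes:
  [0]=0x8e

8e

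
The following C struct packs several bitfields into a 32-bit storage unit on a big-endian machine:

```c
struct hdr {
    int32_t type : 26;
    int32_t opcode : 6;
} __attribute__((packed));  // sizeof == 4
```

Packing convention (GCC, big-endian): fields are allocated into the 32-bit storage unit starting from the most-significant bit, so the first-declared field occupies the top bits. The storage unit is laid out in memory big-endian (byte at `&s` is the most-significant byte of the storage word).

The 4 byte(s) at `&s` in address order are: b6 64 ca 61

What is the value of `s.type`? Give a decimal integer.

-19295447

[0]=0xb6 [1]=0x64 [2]=0xca [3]=0x61 (big-endian) → word 0xb664ca61
type [6+:26] = (word>>6) & 0x3ffffff = 47813417  ←
opcode [0+:6] = (word>>0) & 0x3f = 33
type signed 26b, MSB=1: 47813417 - 67108864 = -19295447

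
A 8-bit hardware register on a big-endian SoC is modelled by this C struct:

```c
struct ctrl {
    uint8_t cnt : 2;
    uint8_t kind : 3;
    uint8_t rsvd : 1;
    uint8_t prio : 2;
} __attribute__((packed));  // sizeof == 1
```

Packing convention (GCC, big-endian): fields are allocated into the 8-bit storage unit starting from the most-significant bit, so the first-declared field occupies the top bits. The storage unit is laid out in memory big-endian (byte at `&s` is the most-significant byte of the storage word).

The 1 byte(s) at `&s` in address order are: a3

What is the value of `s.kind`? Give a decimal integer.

[0]=0xa3 (big-endian) → word 0xa3
cnt:2 @ bit 6 → (0xa3>>6)&0x3 = 0x2
kind:3 @ bit 3 → (0xa3>>3)&0x7 = 0x4  ←
rsvd:1 @ bit 2 → (0xa3>>2)&0x1 = 0x0
prio:2 @ bit 0 → (0xa3>>0)&0x3 = 0x3

4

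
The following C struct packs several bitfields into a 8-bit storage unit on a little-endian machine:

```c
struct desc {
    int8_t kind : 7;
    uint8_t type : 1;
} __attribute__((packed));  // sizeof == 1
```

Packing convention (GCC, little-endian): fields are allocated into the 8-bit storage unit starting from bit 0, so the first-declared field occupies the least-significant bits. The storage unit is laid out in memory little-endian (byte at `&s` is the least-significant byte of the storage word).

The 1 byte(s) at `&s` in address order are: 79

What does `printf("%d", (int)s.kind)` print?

-7

[0]=0x79 (little-endian) → word 0x79
kind:7 @ bit 0 → (0x79>>0)&0x7f = 0x79  ←
type:1 @ bit 7 → (0x79>>7)&0x1 = 0x0
kind signed 7b, MSB=1: 121 - 128 = -7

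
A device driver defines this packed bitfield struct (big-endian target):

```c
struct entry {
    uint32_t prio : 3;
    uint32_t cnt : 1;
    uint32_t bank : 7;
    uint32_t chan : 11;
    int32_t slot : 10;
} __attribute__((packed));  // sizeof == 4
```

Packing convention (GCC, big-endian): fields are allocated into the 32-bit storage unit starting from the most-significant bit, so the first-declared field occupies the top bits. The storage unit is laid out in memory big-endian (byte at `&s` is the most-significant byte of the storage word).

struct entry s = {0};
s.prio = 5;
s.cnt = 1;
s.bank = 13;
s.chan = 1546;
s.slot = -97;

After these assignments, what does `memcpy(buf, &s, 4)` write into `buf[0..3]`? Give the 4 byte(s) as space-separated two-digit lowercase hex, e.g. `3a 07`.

b1 b8 2b 9f

prio (3b) val=5 bits=0x5 at bit 29: 0xa0000000
cnt (1b) val=1 bits=0x1 at bit 28: 0xb0000000
bank (7b) val=13 bits=0xd at bit 21: 0xb1a00000
chan (11b) val=1546 bits=0x60a at bit 10: 0xb1b82800
slot (10b) val=-97 bits=0x39f at bit 0: 0xb1b82b9f
word = 0xb1b82b9f → big-endian bytes:
  [0]=0xb1  [1]=0xb8  [2]=0x2b  [3]=0x9f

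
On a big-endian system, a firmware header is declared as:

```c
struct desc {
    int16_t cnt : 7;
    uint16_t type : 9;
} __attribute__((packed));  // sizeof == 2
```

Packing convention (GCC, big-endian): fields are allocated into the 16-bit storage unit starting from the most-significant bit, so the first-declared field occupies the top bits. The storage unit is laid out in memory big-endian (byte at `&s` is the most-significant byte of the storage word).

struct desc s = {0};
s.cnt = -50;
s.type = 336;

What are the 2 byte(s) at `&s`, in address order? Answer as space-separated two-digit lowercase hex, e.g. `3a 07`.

9d 50

cnt (7b) val=-50 bits=0x4e at bit 9: 0x9c00
type (9b) val=336 bits=0x150 at bit 0: 0x9d50
word = 0x9d50 → big-endian bytes:
  [0]=0x9d  [1]=0x50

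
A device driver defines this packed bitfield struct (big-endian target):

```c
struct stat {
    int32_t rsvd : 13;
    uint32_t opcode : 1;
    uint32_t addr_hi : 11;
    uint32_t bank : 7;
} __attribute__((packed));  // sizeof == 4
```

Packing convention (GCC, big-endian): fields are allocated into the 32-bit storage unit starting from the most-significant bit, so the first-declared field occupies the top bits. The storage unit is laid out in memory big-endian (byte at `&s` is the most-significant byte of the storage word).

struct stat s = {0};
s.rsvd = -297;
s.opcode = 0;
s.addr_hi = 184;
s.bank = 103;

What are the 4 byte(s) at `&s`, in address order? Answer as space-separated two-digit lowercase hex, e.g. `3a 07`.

f6 b8 5c 67

rsvd (13b) val=-297 bits=0x1ed7 at bit 19: 0xf6b80000
opcode (1b) val=0 bits=0x0 at bit 18: 0xf6b80000
addr_hi (11b) val=184 bits=0xb8 at bit 7: 0xf6b85c00
bank (7b) val=103 bits=0x67 at bit 0: 0xf6b85c67
word = 0xf6b85c67 → big-endian bytes:
  [0]=0xf6  [1]=0xb8  [2]=0x5c  [3]=0x67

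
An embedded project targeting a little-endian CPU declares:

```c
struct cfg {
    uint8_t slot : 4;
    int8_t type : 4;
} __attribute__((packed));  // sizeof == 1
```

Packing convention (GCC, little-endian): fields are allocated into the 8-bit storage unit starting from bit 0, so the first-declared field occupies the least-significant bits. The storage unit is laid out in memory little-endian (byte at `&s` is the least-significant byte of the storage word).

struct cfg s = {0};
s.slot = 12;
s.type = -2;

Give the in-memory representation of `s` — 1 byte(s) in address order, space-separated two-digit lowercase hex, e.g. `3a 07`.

ec

[0+:4] slot=12 & 0xf = 0xc; word=0x0c
[4+:4] type=-2 & 0xf = 0xe; word=0xec
word = 0xec → little-endian bytes:
  [0]=0xec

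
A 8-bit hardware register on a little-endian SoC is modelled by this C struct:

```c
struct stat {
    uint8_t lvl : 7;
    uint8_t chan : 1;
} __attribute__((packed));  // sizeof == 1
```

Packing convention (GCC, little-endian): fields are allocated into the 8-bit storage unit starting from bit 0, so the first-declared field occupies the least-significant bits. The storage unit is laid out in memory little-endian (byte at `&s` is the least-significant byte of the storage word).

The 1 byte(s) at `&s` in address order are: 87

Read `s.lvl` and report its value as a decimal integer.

[0]=0x87 (little-endian) → word 0x87
lvl [0+:7] = (word>>0) & 0x7f = 7  ←
chan [7+:1] = (word>>7) & 0x1 = 1

7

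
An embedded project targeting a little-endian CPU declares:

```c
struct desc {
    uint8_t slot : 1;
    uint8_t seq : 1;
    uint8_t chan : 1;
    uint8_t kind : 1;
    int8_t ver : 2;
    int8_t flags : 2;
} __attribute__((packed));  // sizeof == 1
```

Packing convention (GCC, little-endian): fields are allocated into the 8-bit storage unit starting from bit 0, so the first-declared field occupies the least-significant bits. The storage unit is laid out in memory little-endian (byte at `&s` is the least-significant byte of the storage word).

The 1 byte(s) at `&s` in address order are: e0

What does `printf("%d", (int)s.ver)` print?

[0]=0xe0 (little-endian) → word 0xe0
slot:1 @ bit 0 → (0xe0>>0)&0x1 = 0x0
seq:1 @ bit 1 → (0xe0>>1)&0x1 = 0x0
chan:1 @ bit 2 → (0xe0>>2)&0x1 = 0x0
kind:1 @ bit 3 → (0xe0>>3)&0x1 = 0x0
ver:2 @ bit 4 → (0xe0>>4)&0x3 = 0x2  ←
flags:2 @ bit 6 → (0xe0>>6)&0x3 = 0x3
ver signed 2b, MSB=1: 2 - 4 = -2

-2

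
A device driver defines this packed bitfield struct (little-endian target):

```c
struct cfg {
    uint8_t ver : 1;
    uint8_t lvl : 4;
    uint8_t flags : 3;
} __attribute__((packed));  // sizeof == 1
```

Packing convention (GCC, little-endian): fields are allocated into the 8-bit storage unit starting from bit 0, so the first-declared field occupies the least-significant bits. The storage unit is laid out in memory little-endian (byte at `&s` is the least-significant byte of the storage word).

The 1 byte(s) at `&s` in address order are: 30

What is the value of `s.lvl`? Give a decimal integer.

8

[0]=0x30 (little-endian) → word 0x30
ver:1 @ bit 0 → (0x30>>0)&0x1 = 0x0
lvl:4 @ bit 1 → (0x30>>1)&0xf = 0x8  ←
flags:3 @ bit 5 → (0x30>>5)&0x7 = 0x1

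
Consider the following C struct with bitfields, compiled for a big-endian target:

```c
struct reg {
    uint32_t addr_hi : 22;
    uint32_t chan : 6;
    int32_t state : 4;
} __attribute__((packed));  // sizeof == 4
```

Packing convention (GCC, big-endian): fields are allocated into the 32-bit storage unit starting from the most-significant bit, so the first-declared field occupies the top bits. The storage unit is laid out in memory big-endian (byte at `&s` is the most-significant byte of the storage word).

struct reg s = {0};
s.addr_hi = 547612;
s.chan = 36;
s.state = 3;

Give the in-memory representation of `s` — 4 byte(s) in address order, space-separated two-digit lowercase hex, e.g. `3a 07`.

[10+:22] addr_hi=547612 & 0x3fffff = 0x85b1c; word=0x216c7000
[4+:6] chan=36 & 0x3f = 0x24; word=0x216c7240
[0+:4] state=3 & 0xf = 0x3; word=0x216c7243
word = 0x216c7243 → big-endian bytes:
  [0]=0x21  [1]=0x6c  [2]=0x72  [3]=0x43

21 6c 72 43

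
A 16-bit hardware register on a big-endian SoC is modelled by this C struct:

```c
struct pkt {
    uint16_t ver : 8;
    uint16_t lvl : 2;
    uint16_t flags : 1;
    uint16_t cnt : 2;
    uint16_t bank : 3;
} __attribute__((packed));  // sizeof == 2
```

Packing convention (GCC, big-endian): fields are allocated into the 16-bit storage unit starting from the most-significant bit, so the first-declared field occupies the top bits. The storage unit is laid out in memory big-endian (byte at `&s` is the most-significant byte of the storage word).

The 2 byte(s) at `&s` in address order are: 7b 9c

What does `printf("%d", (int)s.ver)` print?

123

[0]=0x7b [1]=0x9c (big-endian) → word 0x7b9c
ver [8+:8] = (word>>8) & 0xff = 123  ←
lvl [6+:2] = (word>>6) & 0x3 = 2
flags [5+:1] = (word>>5) & 0x1 = 0
cnt [3+:2] = (word>>3) & 0x3 = 3
bank [0+:3] = (word>>0) & 0x7 = 4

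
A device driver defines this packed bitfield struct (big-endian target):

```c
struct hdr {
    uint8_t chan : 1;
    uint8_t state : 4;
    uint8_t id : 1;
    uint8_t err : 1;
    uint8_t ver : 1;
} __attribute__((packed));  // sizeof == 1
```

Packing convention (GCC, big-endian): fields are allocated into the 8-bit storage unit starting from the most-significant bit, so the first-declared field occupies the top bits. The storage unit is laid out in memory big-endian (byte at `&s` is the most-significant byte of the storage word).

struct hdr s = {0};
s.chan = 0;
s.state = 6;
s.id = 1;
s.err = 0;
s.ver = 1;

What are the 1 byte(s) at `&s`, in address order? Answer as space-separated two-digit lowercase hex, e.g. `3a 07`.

35

chan (1b) val=0 bits=0x0 at bit 7: 0x00
state (4b) val=6 bits=0x6 at bit 3: 0x30
id (1b) val=1 bits=0x1 at bit 2: 0x34
err (1b) val=0 bits=0x0 at bit 1: 0x34
ver (1b) val=1 bits=0x1 at bit 0: 0x35
word = 0x35 → big-endian bytes:
  [0]=0x35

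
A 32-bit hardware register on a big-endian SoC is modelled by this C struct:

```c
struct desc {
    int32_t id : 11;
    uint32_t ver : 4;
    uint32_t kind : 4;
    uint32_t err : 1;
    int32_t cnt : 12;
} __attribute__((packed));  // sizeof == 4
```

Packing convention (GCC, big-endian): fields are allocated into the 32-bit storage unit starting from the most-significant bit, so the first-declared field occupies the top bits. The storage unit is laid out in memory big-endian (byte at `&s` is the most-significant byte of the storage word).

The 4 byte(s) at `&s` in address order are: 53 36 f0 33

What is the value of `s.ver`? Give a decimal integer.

[0]=0x53 [1]=0x36 [2]=0xf0 [3]=0x33 (big-endian) → word 0x5336f033
id:11 @ bit 21 → (0x5336f033>>21)&0x7ff = 0x299
ver:4 @ bit 17 → (0x5336f033>>17)&0xf = 0xb  ←
kind:4 @ bit 13 → (0x5336f033>>13)&0xf = 0x7
err:1 @ bit 12 → (0x5336f033>>12)&0x1 = 0x1
cnt:12 @ bit 0 → (0x5336f033>>0)&0xfff = 0x33

11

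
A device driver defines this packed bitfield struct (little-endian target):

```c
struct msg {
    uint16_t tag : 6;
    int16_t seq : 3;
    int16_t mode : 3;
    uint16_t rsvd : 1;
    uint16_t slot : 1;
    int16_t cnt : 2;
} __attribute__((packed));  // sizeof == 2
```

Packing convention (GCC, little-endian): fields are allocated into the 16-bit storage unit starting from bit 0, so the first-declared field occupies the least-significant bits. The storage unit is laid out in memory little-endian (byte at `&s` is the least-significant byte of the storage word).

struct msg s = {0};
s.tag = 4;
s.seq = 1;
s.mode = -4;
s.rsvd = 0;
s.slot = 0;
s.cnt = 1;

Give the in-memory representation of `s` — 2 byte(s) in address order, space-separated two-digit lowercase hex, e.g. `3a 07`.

[0+:6] tag=4 & 0x3f = 0x4; word=0x0004
[6+:3] seq=1 & 0x7 = 0x1; word=0x0044
[9+:3] mode=-4 & 0x7 = 0x4; word=0x0844
[12+:1] rsvd=0 & 0x1 = 0x0; word=0x0844
[13+:1] slot=0 & 0x1 = 0x0; word=0x0844
[14+:2] cnt=1 & 0x3 = 0x1; word=0x4844
word = 0x4844 → little-endian bytes:
  [0]=0x44  [1]=0x48

44 48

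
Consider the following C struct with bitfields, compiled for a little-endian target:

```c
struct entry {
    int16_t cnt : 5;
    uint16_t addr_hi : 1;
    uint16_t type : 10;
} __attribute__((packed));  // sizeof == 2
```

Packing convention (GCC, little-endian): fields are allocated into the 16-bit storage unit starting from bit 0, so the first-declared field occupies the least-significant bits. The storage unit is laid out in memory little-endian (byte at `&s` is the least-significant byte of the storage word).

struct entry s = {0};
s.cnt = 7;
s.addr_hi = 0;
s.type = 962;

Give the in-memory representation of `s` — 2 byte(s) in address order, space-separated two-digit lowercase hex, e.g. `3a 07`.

87 f0

cnt:5 = 7 → 0x7 << 0 → word 0x0007
addr_hi:1 = 0 → 0x0 << 5 → word 0x0007
type:10 = 962 → 0x3c2 << 6 → word 0xf087
word = 0xf087 → little-endian bytes:
  [0]=0x87  [1]=0xf0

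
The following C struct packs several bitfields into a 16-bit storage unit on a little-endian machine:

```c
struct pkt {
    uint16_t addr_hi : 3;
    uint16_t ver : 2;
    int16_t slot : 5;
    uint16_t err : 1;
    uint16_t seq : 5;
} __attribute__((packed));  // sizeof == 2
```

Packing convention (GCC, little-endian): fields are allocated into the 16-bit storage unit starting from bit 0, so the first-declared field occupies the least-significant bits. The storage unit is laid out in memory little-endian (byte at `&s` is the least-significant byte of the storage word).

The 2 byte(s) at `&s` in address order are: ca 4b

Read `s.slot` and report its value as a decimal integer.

-2

[0]=0xca [1]=0x4b (little-endian) → word 0x4bca
addr_hi:3 @ bit 0 → (0x4bca>>0)&0x7 = 0x2
ver:2 @ bit 3 → (0x4bca>>3)&0x3 = 0x1
slot:5 @ bit 5 → (0x4bca>>5)&0x1f = 0x1e  ←
err:1 @ bit 10 → (0x4bca>>10)&0x1 = 0x0
seq:5 @ bit 11 → (0x4bca>>11)&0x1f = 0x9
slot signed 5b, MSB=1: 30 - 32 = -2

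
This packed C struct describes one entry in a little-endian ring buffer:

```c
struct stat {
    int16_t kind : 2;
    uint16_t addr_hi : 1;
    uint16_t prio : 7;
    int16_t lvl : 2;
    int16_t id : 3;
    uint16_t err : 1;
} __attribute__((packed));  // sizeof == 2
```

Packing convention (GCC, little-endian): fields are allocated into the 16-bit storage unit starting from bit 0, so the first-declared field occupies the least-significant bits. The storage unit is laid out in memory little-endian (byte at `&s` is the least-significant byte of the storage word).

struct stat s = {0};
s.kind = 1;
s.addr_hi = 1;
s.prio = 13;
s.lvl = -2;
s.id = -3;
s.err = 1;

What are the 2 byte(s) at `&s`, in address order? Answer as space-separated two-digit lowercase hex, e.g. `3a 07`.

6d d8

[0+:2] kind=1 & 0x3 = 0x1; word=0x0001
[2+:1] addr_hi=1 & 0x1 = 0x1; word=0x0005
[3+:7] prio=13 & 0x7f = 0xd; word=0x006d
[10+:2] lvl=-2 & 0x3 = 0x2; word=0x086d
[12+:3] id=-3 & 0x7 = 0x5; word=0x586d
[15+:1] err=1 & 0x1 = 0x1; word=0xd86d
word = 0xd86d → little-endian bytes:
  [0]=0x6d  [1]=0xd8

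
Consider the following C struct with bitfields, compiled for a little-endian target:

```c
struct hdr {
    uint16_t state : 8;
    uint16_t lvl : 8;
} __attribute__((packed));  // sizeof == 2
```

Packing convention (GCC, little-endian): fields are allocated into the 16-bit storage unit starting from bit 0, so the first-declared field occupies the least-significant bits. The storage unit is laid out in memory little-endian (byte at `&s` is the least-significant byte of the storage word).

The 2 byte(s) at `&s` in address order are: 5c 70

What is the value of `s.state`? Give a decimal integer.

[0]=0x5c [1]=0x70 (little-endian) → word 0x705c
state [0+:8] = (word>>0) & 0xff = 92  ←
lvl [8+:8] = (word>>8) & 0xff = 112

92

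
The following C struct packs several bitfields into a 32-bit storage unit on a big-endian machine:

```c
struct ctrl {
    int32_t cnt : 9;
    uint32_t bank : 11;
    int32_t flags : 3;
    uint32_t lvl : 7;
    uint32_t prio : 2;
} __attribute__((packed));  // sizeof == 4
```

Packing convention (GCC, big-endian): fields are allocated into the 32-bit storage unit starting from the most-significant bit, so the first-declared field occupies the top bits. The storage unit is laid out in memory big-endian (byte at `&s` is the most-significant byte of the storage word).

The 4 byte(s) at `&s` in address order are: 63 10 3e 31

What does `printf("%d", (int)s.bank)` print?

[0]=0x63 [1]=0x10 [2]=0x3e [3]=0x31 (big-endian) → word 0x63103e31
cnt:9 @ bit 23 → (0x63103e31>>23)&0x1ff = 0xc6
bank:11 @ bit 12 → (0x63103e31>>12)&0x7ff = 0x103  ←
flags:3 @ bit 9 → (0x63103e31>>9)&0x7 = 0x7
lvl:7 @ bit 2 → (0x63103e31>>2)&0x7f = 0xc
prio:2 @ bit 0 → (0x63103e31>>0)&0x3 = 0x1

259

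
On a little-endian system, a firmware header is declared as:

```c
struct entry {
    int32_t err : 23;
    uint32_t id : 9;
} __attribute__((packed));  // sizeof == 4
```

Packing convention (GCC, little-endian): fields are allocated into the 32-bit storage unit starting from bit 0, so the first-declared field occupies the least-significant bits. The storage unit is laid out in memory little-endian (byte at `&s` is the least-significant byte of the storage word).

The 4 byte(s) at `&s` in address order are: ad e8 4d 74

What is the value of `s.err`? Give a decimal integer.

-3282771

[0]=0xad [1]=0xe8 [2]=0x4d [3]=0x74 (little-endian) → word 0x744de8ad
err [0+:23] = (word>>0) & 0x7fffff = 5105837  ←
id [23+:9] = (word>>23) & 0x1ff = 232
err signed 23b, MSB=1: 5105837 - 8388608 = -3282771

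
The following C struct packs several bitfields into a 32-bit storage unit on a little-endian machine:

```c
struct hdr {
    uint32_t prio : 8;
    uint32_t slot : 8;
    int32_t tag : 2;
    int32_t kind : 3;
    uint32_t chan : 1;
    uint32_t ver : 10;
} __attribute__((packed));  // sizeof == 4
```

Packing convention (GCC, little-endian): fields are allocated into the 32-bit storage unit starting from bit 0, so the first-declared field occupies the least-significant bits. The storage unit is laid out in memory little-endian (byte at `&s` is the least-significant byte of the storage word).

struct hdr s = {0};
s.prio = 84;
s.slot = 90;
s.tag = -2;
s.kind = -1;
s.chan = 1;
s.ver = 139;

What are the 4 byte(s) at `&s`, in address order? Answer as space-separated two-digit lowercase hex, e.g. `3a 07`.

[0+:8] prio=84 & 0xff = 0x54; word=0x00000054
[8+:8] slot=90 & 0xff = 0x5a; word=0x00005a54
[16+:2] tag=-2 & 0x3 = 0x2; word=0x00025a54
[18+:3] kind=-1 & 0x7 = 0x7; word=0x001e5a54
[21+:1] chan=1 & 0x1 = 0x1; word=0x003e5a54
[22+:10] ver=139 & 0x3ff = 0x8b; word=0x22fe5a54
word = 0x22fe5a54 → little-endian bytes:
  [0]=0x54  [1]=0x5a  [2]=0xfe  [3]=0x22

54 5a fe 22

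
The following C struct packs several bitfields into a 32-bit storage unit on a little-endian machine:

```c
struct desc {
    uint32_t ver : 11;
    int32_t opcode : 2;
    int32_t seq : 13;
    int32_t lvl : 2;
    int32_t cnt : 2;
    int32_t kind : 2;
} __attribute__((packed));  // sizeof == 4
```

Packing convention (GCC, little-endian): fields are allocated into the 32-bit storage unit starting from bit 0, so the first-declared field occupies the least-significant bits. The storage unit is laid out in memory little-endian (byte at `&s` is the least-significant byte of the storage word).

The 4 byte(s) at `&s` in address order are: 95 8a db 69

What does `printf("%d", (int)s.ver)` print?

[0]=0x95 [1]=0x8a [2]=0xdb [3]=0x69 (little-endian) → word 0x69db8a95
ver [0+:11] = (word>>0) & 0x7ff = 661  ←
opcode [11+:2] = (word>>11) & 0x3 = 1
seq [13+:13] = (word>>13) & 0x1fff = 3804
lvl [26+:2] = (word>>26) & 0x3 = 2
cnt [28+:2] = (word>>28) & 0x3 = 2
kind [30+:2] = (word>>30) & 0x3 = 1

661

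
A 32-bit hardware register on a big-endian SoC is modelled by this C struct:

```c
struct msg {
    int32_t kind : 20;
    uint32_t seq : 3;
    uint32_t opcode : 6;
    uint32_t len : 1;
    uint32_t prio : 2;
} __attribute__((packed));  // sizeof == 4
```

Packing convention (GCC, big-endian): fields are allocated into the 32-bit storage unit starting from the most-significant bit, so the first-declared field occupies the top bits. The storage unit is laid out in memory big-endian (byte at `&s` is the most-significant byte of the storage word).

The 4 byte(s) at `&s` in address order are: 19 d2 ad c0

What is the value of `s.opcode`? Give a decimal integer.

[0]=0x19 [1]=0xd2 [2]=0xad [3]=0xc0 (big-endian) → word 0x19d2adc0
kind [12+:20] = (word>>12) & 0xfffff = 105770
seq [9+:3] = (word>>9) & 0x7 = 6
opcode [3+:6] = (word>>3) & 0x3f = 56  ←
len [2+:1] = (word>>2) & 0x1 = 0
prio [0+:2] = (word>>0) & 0x3 = 0

56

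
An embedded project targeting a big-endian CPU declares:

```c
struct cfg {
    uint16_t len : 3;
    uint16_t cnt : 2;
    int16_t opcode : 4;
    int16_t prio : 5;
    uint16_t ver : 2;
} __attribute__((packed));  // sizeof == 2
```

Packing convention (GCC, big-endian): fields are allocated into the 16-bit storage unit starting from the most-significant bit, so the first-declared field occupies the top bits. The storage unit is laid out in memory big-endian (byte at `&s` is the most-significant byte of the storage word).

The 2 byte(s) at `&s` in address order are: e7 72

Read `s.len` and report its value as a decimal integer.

[0]=0xe7 [1]=0x72 (big-endian) → word 0xe772
len:3 @ bit 13 → (0xe772>>13)&0x7 = 0x7  ←
cnt:2 @ bit 11 → (0xe772>>11)&0x3 = 0x0
opcode:4 @ bit 7 → (0xe772>>7)&0xf = 0xe
prio:5 @ bit 2 → (0xe772>>2)&0x1f = 0x1c
ver:2 @ bit 0 → (0xe772>>0)&0x3 = 0x2

7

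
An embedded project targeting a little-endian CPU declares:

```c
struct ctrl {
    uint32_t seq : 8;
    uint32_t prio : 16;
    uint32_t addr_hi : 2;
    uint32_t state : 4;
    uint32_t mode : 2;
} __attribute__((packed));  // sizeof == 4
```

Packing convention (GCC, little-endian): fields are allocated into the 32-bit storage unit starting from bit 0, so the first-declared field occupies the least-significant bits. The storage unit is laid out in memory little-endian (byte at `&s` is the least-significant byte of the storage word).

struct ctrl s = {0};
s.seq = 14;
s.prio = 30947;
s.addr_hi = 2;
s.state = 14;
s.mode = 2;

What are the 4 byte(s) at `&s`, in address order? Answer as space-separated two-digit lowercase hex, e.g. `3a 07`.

0e e3 78 ba

seq:8 = 14 → 0xe << 0 → word 0x0000000e
prio:16 = 30947 → 0x78e3 << 8 → word 0x0078e30e
addr_hi:2 = 2 → 0x2 << 24 → word 0x0278e30e
state:4 = 14 → 0xe << 26 → word 0x3a78e30e
mode:2 = 2 → 0x2 << 30 → word 0xba78e30e
word = 0xba78e30e → little-endian bytes:
  [0]=0x0e  [1]=0xe3  [2]=0x78  [3]=0xba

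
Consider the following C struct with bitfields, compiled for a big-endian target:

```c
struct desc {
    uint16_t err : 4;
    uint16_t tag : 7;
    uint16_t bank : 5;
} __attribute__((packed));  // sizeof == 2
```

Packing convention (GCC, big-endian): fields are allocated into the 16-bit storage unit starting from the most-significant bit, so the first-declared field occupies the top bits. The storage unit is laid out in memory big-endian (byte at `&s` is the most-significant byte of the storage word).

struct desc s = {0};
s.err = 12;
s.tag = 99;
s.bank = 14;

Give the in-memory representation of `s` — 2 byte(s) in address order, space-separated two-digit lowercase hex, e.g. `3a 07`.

err:4 = 12 → 0xc << 12 → word 0xc000
tag:7 = 99 → 0x63 << 5 → word 0xcc60
bank:5 = 14 → 0xe << 0 → word 0xcc6e
word = 0xcc6e → big-endian bytes:
  [0]=0xcc  [1]=0x6e

cc 6e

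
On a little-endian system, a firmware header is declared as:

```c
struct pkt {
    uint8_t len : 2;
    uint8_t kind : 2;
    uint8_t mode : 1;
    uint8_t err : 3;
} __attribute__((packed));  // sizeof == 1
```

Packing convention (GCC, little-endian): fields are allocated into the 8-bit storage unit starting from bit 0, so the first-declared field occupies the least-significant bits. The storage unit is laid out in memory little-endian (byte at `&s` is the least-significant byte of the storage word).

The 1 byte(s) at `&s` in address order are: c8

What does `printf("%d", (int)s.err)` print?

[0]=0xc8 (little-endian) → word 0xc8
len [0+:2] = (word>>0) & 0x3 = 0
kind [2+:2] = (word>>2) & 0x3 = 2
mode [4+:1] = (word>>4) & 0x1 = 0
err [5+:3] = (word>>5) & 0x7 = 6  ←

6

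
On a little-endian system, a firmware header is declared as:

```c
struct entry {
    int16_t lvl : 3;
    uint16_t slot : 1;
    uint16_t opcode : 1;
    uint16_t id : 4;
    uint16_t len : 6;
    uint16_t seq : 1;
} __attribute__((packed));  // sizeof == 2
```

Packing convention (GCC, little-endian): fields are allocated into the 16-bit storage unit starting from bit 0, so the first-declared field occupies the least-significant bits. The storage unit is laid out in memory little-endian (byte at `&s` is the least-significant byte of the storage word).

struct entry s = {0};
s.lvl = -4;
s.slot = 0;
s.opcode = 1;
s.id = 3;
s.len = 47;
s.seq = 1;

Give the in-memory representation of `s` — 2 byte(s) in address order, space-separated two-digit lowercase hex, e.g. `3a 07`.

lvl:3 = -4 → 0x4 << 0 → word 0x0004
slot:1 = 0 → 0x0 << 3 → word 0x0004
opcode:1 = 1 → 0x1 << 4 → word 0x0014
id:4 = 3 → 0x3 << 5 → word 0x0074
len:6 = 47 → 0x2f << 9 → word 0x5e74
seq:1 = 1 → 0x1 << 15 → word 0xde74
word = 0xde74 → little-endian bytes:
  [0]=0x74  [1]=0xde

74 de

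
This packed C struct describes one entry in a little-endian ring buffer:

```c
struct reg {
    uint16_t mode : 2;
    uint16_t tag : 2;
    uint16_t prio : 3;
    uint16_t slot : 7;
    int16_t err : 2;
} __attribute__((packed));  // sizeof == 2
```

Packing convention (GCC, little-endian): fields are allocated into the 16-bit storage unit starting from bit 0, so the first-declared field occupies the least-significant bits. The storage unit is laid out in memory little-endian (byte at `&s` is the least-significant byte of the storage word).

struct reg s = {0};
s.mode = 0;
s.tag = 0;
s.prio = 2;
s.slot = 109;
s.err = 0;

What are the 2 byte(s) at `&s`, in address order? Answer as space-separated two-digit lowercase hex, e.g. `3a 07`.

[0+:2] mode=0 & 0x3 = 0x0; word=0x0000
[2+:2] tag=0 & 0x3 = 0x0; word=0x0000
[4+:3] prio=2 & 0x7 = 0x2; word=0x0020
[7+:7] slot=109 & 0x7f = 0x6d; word=0x36a0
[14+:2] err=0 & 0x3 = 0x0; word=0x36a0
word = 0x36a0 → little-endian bytes:
  [0]=0xa0  [1]=0x36

a0 36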